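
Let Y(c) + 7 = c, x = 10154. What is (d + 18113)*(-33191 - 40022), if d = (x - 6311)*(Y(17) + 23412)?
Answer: -6591282853967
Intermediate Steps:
Y(c) = -7 + c
d = 90010746 (d = (10154 - 6311)*((-7 + 17) + 23412) = 3843*(10 + 23412) = 3843*23422 = 90010746)
(d + 18113)*(-33191 - 40022) = (90010746 + 18113)*(-33191 - 40022) = 90028859*(-73213) = -6591282853967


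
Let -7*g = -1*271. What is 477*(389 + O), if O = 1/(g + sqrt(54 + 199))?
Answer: 3775934067/20348 - 7791*sqrt(253)/20348 ≈ 1.8556e+5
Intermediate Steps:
g = 271/7 (g = -(-1)*271/7 = -1/7*(-271) = 271/7 ≈ 38.714)
O = 1/(271/7 + sqrt(253)) (O = 1/(271/7 + sqrt(54 + 199)) = 1/(271/7 + sqrt(253)) ≈ 0.018308)
477*(389 + O) = 477*(389 + (1897/61044 - 49*sqrt(253)/61044)) = 477*(23748013/61044 - 49*sqrt(253)/61044) = 3775934067/20348 - 7791*sqrt(253)/20348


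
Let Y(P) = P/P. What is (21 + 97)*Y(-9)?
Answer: 118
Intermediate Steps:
Y(P) = 1
(21 + 97)*Y(-9) = (21 + 97)*1 = 118*1 = 118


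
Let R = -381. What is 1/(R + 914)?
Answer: 1/533 ≈ 0.0018762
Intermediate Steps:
1/(R + 914) = 1/(-381 + 914) = 1/533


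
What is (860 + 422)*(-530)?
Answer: -679460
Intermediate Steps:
(860 + 422)*(-530) = 1282*(-530) = -679460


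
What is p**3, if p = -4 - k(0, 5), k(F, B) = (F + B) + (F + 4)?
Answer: -2197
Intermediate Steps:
k(F, B) = 4 + B + 2*F (k(F, B) = (B + F) + (4 + F) = 4 + B + 2*F)
p = -13 (p = -4 - (4 + 5 + 2*0) = -4 - (4 + 5 + 0) = -4 - 1*9 = -4 - 9 = -13)
p**3 = (-13)**3 = -2197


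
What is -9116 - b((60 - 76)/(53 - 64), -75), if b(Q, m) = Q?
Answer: -100292/11 ≈ -9117.5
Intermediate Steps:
-9116 - b((60 - 76)/(53 - 64), -75) = -9116 - (60 - 76)/(53 - 64) = -9116 - (-16)/(-11) = -9116 - (-16)*(-1)/11 = -9116 - 1*16/11 = -9116 - 16/11 = -100292/11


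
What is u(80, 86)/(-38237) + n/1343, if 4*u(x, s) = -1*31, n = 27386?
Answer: 4188675561/205409164 ≈ 20.392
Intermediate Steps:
u(x, s) = -31/4 (u(x, s) = (-1*31)/4 = (¼)*(-31) = -31/4)
u(80, 86)/(-38237) + n/1343 = -31/4/(-38237) + 27386/1343 = -31/4*(-1/38237) + 27386*(1/1343) = 31/152948 + 27386/1343 = 4188675561/205409164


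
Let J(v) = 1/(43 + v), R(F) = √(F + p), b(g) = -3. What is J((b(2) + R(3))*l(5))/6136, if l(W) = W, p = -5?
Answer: 7/1279356 - 5*I*√2/5117424 ≈ 5.4715e-6 - 1.3818e-6*I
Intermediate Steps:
R(F) = √(-5 + F) (R(F) = √(F - 5) = √(-5 + F))
J((b(2) + R(3))*l(5))/6136 = 1/((43 + (-3 + √(-5 + 3))*5)*6136) = (1/6136)/(43 + (-3 + √(-2))*5) = (1/6136)/(43 + (-3 + I*√2)*5) = (1/6136)/(43 + (-15 + 5*I*√2)) = (1/6136)/(28 + 5*I*√2) = 1/(6136*(28 + 5*I*√2))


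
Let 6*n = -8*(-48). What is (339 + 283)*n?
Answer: 39808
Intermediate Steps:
n = 64 (n = (-8*(-48))/6 = (1/6)*384 = 64)
(339 + 283)*n = (339 + 283)*64 = 622*64 = 39808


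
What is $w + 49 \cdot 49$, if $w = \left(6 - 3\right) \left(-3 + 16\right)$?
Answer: $2440$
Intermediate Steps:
$w = 39$ ($w = 3 \cdot 13 = 39$)
$w + 49 \cdot 49 = 39 + 49 \cdot 49 = 39 + 2401 = 2440$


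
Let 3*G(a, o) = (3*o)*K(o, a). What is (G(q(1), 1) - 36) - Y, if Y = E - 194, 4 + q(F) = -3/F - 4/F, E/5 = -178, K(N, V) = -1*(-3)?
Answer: 1051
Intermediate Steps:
K(N, V) = 3
E = -890 (E = 5*(-178) = -890)
q(F) = -4 - 7/F (q(F) = -4 + (-3/F - 4/F) = -4 - 7/F)
G(a, o) = 3*o (G(a, o) = ((3*o)*3)/3 = (9*o)/3 = 3*o)
Y = -1084 (Y = -890 - 194 = -1084)
(G(q(1), 1) - 36) - Y = (3*1 - 36) - 1*(-1084) = (3 - 36) + 1084 = -33 + 1084 = 1051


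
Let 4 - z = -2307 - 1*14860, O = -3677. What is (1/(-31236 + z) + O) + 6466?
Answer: 39227284/14065 ≈ 2789.0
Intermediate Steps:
z = 17171 (z = 4 - (-2307 - 1*14860) = 4 - (-2307 - 14860) = 4 - 1*(-17167) = 4 + 17167 = 17171)
(1/(-31236 + z) + O) + 6466 = (1/(-31236 + 17171) - 3677) + 6466 = (1/(-14065) - 3677) + 6466 = (-1/14065 - 3677) + 6466 = -51717006/14065 + 6466 = 39227284/14065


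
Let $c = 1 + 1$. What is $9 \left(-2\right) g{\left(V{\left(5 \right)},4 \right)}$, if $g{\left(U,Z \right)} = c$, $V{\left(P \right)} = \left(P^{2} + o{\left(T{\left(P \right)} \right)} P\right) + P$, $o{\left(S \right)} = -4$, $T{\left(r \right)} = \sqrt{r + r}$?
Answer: $-36$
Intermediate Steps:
$T{\left(r \right)} = \sqrt{2} \sqrt{r}$ ($T{\left(r \right)} = \sqrt{2 r} = \sqrt{2} \sqrt{r}$)
$c = 2$
$V{\left(P \right)} = P^{2} - 3 P$ ($V{\left(P \right)} = \left(P^{2} - 4 P\right) + P = P^{2} - 3 P$)
$g{\left(U,Z \right)} = 2$
$9 \left(-2\right) g{\left(V{\left(5 \right)},4 \right)} = 9 \left(-2\right) 2 = \left(-18\right) 2 = -36$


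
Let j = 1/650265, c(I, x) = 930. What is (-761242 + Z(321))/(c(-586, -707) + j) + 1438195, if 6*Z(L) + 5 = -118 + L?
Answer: 869248334525560/604746451 ≈ 1.4374e+6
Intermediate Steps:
j = 1/650265 ≈ 1.5378e-6
Z(L) = -41/2 + L/6 (Z(L) = -⅚ + (-118 + L)/6 = -⅚ + (-59/3 + L/6) = -41/2 + L/6)
(-761242 + Z(321))/(c(-586, -707) + j) + 1438195 = (-761242 + (-41/2 + (⅙)*321))/(930 + 1/650265) + 1438195 = (-761242 + (-41/2 + 107/2))/(604746451/650265) + 1438195 = (-761242 + 33)*(650265/604746451) + 1438195 = -761209*650265/604746451 + 1438195 = -494987570385/604746451 + 1438195 = 869248334525560/604746451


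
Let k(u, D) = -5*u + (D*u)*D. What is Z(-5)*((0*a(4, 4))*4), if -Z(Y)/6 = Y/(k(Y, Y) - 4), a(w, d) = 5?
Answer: 0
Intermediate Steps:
k(u, D) = -5*u + u*D**2
Z(Y) = -6*Y/(-4 + Y*(-5 + Y**2)) (Z(Y) = -6*Y/(Y*(-5 + Y**2) - 4) = -6*Y/(-4 + Y*(-5 + Y**2)))
Z(-5)*((0*a(4, 4))*4) = (-6*(-5)/(-4 - 5*(-5 + (-5)**2)))*((0*5)*4) = (-6*(-5)/(-4 - 5*(-5 + 25)))*(0*4) = -6*(-5)/(-4 - 5*20)*0 = -6*(-5)/(-4 - 100)*0 = -6*(-5)/(-104)*0 = -6*(-5)*(-1/104)*0 = -15/52*0 = 0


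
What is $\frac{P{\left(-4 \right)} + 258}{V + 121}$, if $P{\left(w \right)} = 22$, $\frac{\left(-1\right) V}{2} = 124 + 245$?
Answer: $- \frac{280}{617} \approx -0.45381$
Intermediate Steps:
$V = -738$ ($V = - 2 \left(124 + 245\right) = \left(-2\right) 369 = -738$)
$\frac{P{\left(-4 \right)} + 258}{V + 121} = \frac{22 + 258}{-738 + 121} = \frac{280}{-617} = 280 \left(- \frac{1}{617}\right) = - \frac{280}{617}$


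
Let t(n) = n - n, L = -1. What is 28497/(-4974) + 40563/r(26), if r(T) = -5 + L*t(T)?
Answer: -67300949/8290 ≈ -8118.3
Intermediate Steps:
t(n) = 0
r(T) = -5 (r(T) = -5 - 1*0 = -5 + 0 = -5)
28497/(-4974) + 40563/r(26) = 28497/(-4974) + 40563/(-5) = 28497*(-1/4974) + 40563*(-⅕) = -9499/1658 - 40563/5 = -67300949/8290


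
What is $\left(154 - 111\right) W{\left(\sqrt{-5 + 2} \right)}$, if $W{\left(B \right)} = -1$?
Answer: $-43$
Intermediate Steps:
$\left(154 - 111\right) W{\left(\sqrt{-5 + 2} \right)} = \left(154 - 111\right) \left(-1\right) = 43 \left(-1\right) = -43$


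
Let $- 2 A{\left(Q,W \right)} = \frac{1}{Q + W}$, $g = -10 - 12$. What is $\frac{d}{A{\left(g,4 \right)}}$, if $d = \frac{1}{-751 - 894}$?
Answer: $- \frac{36}{1645} \approx -0.021885$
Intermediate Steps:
$g = -22$ ($g = -10 - 12 = -22$)
$A{\left(Q,W \right)} = - \frac{1}{2 \left(Q + W\right)}$
$d = - \frac{1}{1645}$ ($d = \frac{1}{-1645} = - \frac{1}{1645} \approx -0.0006079$)
$\frac{d}{A{\left(g,4 \right)}} = - \frac{1}{1645 \left(- \frac{1}{2 \left(-22\right) + 2 \cdot 4}\right)} = - \frac{1}{1645 \left(- \frac{1}{-44 + 8}\right)} = - \frac{1}{1645 \left(- \frac{1}{-36}\right)} = - \frac{1}{1645 \left(\left(-1\right) \left(- \frac{1}{36}\right)\right)} = - \frac{\frac{1}{\frac{1}{36}}}{1645} = \left(- \frac{1}{1645}\right) 36 = - \frac{36}{1645}$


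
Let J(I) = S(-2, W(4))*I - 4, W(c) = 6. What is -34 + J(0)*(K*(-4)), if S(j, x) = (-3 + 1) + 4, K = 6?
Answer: 62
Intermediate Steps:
S(j, x) = 2 (S(j, x) = -2 + 4 = 2)
J(I) = -4 + 2*I (J(I) = 2*I - 4 = -4 + 2*I)
-34 + J(0)*(K*(-4)) = -34 + (-4 + 2*0)*(6*(-4)) = -34 + (-4 + 0)*(-24) = -34 - 4*(-24) = -34 + 96 = 62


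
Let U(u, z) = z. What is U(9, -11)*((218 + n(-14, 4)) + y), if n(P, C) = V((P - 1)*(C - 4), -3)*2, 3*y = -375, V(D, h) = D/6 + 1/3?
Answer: -3091/3 ≈ -1030.3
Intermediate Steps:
V(D, h) = ⅓ + D/6 (V(D, h) = D*(⅙) + 1*(⅓) = D/6 + ⅓ = ⅓ + D/6)
y = -125 (y = (⅓)*(-375) = -125)
n(P, C) = ⅔ + (-1 + P)*(-4 + C)/3 (n(P, C) = (⅓ + ((P - 1)*(C - 4))/6)*2 = (⅓ + ((-1 + P)*(-4 + C))/6)*2 = (⅓ + (-1 + P)*(-4 + C)/6)*2 = ⅔ + (-1 + P)*(-4 + C)/3)
U(9, -11)*((218 + n(-14, 4)) + y) = -11*((218 + (2 - 4/3*(-14) - ⅓*4 + (⅓)*4*(-14))) - 125) = -11*((218 + (2 + 56/3 - 4/3 - 56/3)) - 125) = -11*((218 + ⅔) - 125) = -11*(656/3 - 125) = -11*281/3 = -3091/3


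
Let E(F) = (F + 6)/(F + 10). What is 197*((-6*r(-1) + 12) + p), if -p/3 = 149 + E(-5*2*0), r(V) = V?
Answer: -424338/5 ≈ -84868.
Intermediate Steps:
E(F) = (6 + F)/(10 + F)
p = -2244/5 (p = -3*(149 + (6 - 5*2*0)/(10 - 5*2*0)) = -3*(149 + (6 - 10*0)/(10 - 10*0)) = -3*(149 + (6 + 0)/(10 + 0)) = -3*(149 + 6/10) = -3*(149 + (⅒)*6) = -3*(149 + ⅗) = -3*748/5 = -2244/5 ≈ -448.80)
197*((-6*r(-1) + 12) + p) = 197*((-6*(-1) + 12) - 2244/5) = 197*((6 + 12) - 2244/5) = 197*(18 - 2244/5) = 197*(-2154/5) = -424338/5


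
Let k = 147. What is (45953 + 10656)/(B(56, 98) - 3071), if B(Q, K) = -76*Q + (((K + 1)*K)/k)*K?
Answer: -56609/859 ≈ -65.901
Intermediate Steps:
B(Q, K) = -76*Q + K**2*(1 + K)/147 (B(Q, K) = -76*Q + (((K + 1)*K)/147)*K = -76*Q + (((1 + K)*K)*(1/147))*K = -76*Q + ((K*(1 + K))*(1/147))*K = -76*Q + (K*(1 + K)/147)*K = -76*Q + K**2*(1 + K)/147)
(45953 + 10656)/(B(56, 98) - 3071) = (45953 + 10656)/((-76*56 + (1/147)*98**2 + (1/147)*98**3) - 3071) = 56609/((-4256 + (1/147)*9604 + (1/147)*941192) - 3071) = 56609/((-4256 + 196/3 + 19208/3) - 3071) = 56609/(2212 - 3071) = 56609/(-859) = 56609*(-1/859) = -56609/859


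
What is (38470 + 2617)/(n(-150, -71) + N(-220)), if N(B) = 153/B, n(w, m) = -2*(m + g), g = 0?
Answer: 9039140/31087 ≈ 290.77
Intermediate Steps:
n(w, m) = -2*m (n(w, m) = -2*(m + 0) = -2*m)
(38470 + 2617)/(n(-150, -71) + N(-220)) = (38470 + 2617)/(-2*(-71) + 153/(-220)) = 41087/(142 + 153*(-1/220)) = 41087/(142 - 153/220) = 41087/(31087/220) = 41087*(220/31087) = 9039140/31087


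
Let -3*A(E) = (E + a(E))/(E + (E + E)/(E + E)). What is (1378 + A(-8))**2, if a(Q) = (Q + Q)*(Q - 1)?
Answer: 845297476/441 ≈ 1.9168e+6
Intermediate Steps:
a(Q) = 2*Q*(-1 + Q) (a(Q) = (2*Q)*(-1 + Q) = 2*Q*(-1 + Q))
A(E) = -(E + 2*E*(-1 + E))/(3*(1 + E)) (A(E) = -(E + 2*E*(-1 + E))/(3*(E + (E + E)/(E + E))) = -(E + 2*E*(-1 + E))/(3*(E + (2*E)/((2*E)))) = -(E + 2*E*(-1 + E))/(3*(E + (2*E)*(1/(2*E)))) = -(E + 2*E*(-1 + E))/(3*(E + 1)) = -(E + 2*E*(-1 + E))/(3*(1 + E)))
(1378 + A(-8))**2 = (1378 + (1/3)*(-8)*(1 - 2*(-8))/(1 - 8))**2 = (1378 + (1/3)*(-8)*(1 + 16)/(-7))**2 = (1378 + (1/3)*(-8)*(-1/7)*17)**2 = (1378 + 136/21)**2 = (29074/21)**2 = 845297476/441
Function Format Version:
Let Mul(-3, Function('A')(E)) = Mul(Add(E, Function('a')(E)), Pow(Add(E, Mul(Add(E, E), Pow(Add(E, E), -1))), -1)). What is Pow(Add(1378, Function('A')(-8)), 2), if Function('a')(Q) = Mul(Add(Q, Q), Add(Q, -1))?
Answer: Rational(845297476, 441) ≈ 1.9168e+6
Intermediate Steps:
Function('a')(Q) = Mul(2, Q, Add(-1, Q)) (Function('a')(Q) = Mul(Mul(2, Q), Add(-1, Q)) = Mul(2, Q, Add(-1, Q)))
Function('A')(E) = Mul(Rational(-1, 3), Pow(Add(1, E), -1), Add(E, Mul(2, E, Add(-1, E)))) (Function('A')(E) = Mul(Rational(-1, 3), Mul(Add(E, Mul(2, E, Add(-1, E))), Pow(Add(E, Mul(Add(E, E), Pow(Add(E, E), -1))), -1))) = Mul(Rational(-1, 3), Mul(Add(E, Mul(2, E, Add(-1, E))), Pow(Add(E, Mul(Mul(2, E), Pow(Mul(2, E), -1))), -1))) = Mul(Rational(-1, 3), Mul(Add(E, Mul(2, E, Add(-1, E))), Pow(Add(E, Mul(Mul(2, E), Mul(Rational(1, 2), Pow(E, -1)))), -1))) = Mul(Rational(-1, 3), Mul(Add(E, Mul(2, E, Add(-1, E))), Pow(Add(E, 1), -1))) = Mul(Rational(-1, 3), Mul(Add(E, Mul(2, E, Add(-1, E))), Pow(Add(1, E), -1))) = Mul(Rational(-1, 3), Mul(Pow(Add(1, E), -1), Add(E, Mul(2, E, Add(-1, E))))) = Mul(Rational(-1, 3), Pow(Add(1, E), -1), Add(E, Mul(2, E, Add(-1, E)))))
Pow(Add(1378, Function('A')(-8)), 2) = Pow(Add(1378, Mul(Rational(1, 3), -8, Pow(Add(1, -8), -1), Add(1, Mul(-2, -8)))), 2) = Pow(Add(1378, Mul(Rational(1, 3), -8, Pow(-7, -1), Add(1, 16))), 2) = Pow(Add(1378, Mul(Rational(1, 3), -8, Rational(-1, 7), 17)), 2) = Pow(Add(1378, Rational(136, 21)), 2) = Pow(Rational(29074, 21), 2) = Rational(845297476, 441)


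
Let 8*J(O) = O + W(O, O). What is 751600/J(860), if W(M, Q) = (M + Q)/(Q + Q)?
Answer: 6012800/861 ≈ 6983.5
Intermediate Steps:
W(M, Q) = (M + Q)/(2*Q) (W(M, Q) = (M + Q)/((2*Q)) = (M + Q)*(1/(2*Q)) = (M + Q)/(2*Q))
J(O) = ⅛ + O/8 (J(O) = (O + (O + O)/(2*O))/8 = (O + (2*O)/(2*O))/8 = (O + 1)/8 = (1 + O)/8 = ⅛ + O/8)
751600/J(860) = 751600/(⅛ + (⅛)*860) = 751600/(⅛ + 215/2) = 751600/(861/8) = 751600*(8/861) = 6012800/861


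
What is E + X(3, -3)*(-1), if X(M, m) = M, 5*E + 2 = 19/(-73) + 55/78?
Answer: -18853/5694 ≈ -3.3110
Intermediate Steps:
E = -1771/5694 (E = -⅖ + (19/(-73) + 55/78)/5 = -⅖ + (19*(-1/73) + 55*(1/78))/5 = -⅖ + (-19/73 + 55/78)/5 = -⅖ + (⅕)*(2533/5694) = -⅖ + 2533/28470 = -1771/5694 ≈ -0.31103)
E + X(3, -3)*(-1) = -1771/5694 + 3*(-1) = -1771/5694 - 3 = -18853/5694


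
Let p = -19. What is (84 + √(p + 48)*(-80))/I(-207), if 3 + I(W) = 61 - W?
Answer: 84/265 - 16*√29/53 ≈ -1.3087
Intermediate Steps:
I(W) = 58 - W (I(W) = -3 + (61 - W) = 58 - W)
(84 + √(p + 48)*(-80))/I(-207) = (84 + √(-19 + 48)*(-80))/(58 - 1*(-207)) = (84 + √29*(-80))/(58 + 207) = (84 - 80*√29)/265 = (84 - 80*√29)*(1/265) = 84/265 - 16*√29/53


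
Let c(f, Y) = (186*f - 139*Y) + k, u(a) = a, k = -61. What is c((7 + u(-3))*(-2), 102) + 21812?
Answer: 6085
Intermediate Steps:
c(f, Y) = -61 - 139*Y + 186*f (c(f, Y) = (186*f - 139*Y) - 61 = (-139*Y + 186*f) - 61 = -61 - 139*Y + 186*f)
c((7 + u(-3))*(-2), 102) + 21812 = (-61 - 139*102 + 186*((7 - 3)*(-2))) + 21812 = (-61 - 14178 + 186*(4*(-2))) + 21812 = (-61 - 14178 + 186*(-8)) + 21812 = (-61 - 14178 - 1488) + 21812 = -15727 + 21812 = 6085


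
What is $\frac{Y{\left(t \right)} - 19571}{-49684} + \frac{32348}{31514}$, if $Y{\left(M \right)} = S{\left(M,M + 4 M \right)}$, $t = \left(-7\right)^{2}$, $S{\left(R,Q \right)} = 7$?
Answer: $\frac{277964741}{195717697} \approx 1.4202$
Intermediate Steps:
$t = 49$
$Y{\left(M \right)} = 7$
$\frac{Y{\left(t \right)} - 19571}{-49684} + \frac{32348}{31514} = \frac{7 - 19571}{-49684} + \frac{32348}{31514} = \left(-19564\right) \left(- \frac{1}{49684}\right) + 32348 \cdot \frac{1}{31514} = \frac{4891}{12421} + \frac{16174}{15757} = \frac{277964741}{195717697}$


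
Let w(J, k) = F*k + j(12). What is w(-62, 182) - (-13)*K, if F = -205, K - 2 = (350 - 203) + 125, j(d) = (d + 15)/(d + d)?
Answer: -269975/8 ≈ -33747.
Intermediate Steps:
j(d) = (15 + d)/(2*d) (j(d) = (15 + d)/((2*d)) = (15 + d)*(1/(2*d)) = (15 + d)/(2*d))
K = 274 (K = 2 + ((350 - 203) + 125) = 2 + (147 + 125) = 2 + 272 = 274)
w(J, k) = 9/8 - 205*k (w(J, k) = -205*k + (1/2)*(15 + 12)/12 = -205*k + (1/2)*(1/12)*27 = -205*k + 9/8 = 9/8 - 205*k)
w(-62, 182) - (-13)*K = (9/8 - 205*182) - (-13)*274 = (9/8 - 37310) - 1*(-3562) = -298471/8 + 3562 = -269975/8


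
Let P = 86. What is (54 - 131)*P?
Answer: -6622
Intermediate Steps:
(54 - 131)*P = (54 - 131)*86 = -77*86 = -6622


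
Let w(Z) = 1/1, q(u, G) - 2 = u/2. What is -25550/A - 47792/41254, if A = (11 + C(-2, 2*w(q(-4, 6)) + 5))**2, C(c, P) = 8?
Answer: -535646306/7446347 ≈ -71.934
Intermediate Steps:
q(u, G) = 2 + u/2
w(Z) = 1
A = 361 (A = (11 + 8)**2 = 19**2 = 361)
-25550/A - 47792/41254 = -25550/361 - 47792/41254 = -25550*1/361 - 47792*1/41254 = -25550/361 - 23896/20627 = -535646306/7446347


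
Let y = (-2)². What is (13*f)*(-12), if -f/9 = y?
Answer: 5616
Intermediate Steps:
y = 4
f = -36 (f = -9*4 = -36)
(13*f)*(-12) = (13*(-36))*(-12) = -468*(-12) = 5616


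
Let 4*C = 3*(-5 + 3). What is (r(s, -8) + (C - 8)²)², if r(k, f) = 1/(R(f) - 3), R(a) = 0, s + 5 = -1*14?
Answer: 1164241/144 ≈ 8085.0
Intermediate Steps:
s = -19 (s = -5 - 1*14 = -5 - 14 = -19)
r(k, f) = -⅓ (r(k, f) = 1/(0 - 3) = 1/(-3) = -⅓)
C = -3/2 (C = (3*(-5 + 3))/4 = (3*(-2))/4 = (¼)*(-6) = -3/2 ≈ -1.5000)
(r(s, -8) + (C - 8)²)² = (-⅓ + (-3/2 - 8)²)² = (-⅓ + (-19/2)²)² = (-⅓ + 361/4)² = (1079/12)² = 1164241/144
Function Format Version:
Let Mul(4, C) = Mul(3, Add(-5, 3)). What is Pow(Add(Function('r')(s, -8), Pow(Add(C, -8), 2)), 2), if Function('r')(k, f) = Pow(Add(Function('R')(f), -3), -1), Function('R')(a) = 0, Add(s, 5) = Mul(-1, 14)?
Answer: Rational(1164241, 144) ≈ 8085.0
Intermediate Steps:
s = -19 (s = Add(-5, Mul(-1, 14)) = Add(-5, -14) = -19)
Function('r')(k, f) = Rational(-1, 3) (Function('r')(k, f) = Pow(Add(0, -3), -1) = Pow(-3, -1) = Rational(-1, 3))
C = Rational(-3, 2) (C = Mul(Rational(1, 4), Mul(3, Add(-5, 3))) = Mul(Rational(1, 4), Mul(3, -2)) = Mul(Rational(1, 4), -6) = Rational(-3, 2) ≈ -1.5000)
Pow(Add(Function('r')(s, -8), Pow(Add(C, -8), 2)), 2) = Pow(Add(Rational(-1, 3), Pow(Add(Rational(-3, 2), -8), 2)), 2) = Pow(Add(Rational(-1, 3), Pow(Rational(-19, 2), 2)), 2) = Pow(Add(Rational(-1, 3), Rational(361, 4)), 2) = Pow(Rational(1079, 12), 2) = Rational(1164241, 144)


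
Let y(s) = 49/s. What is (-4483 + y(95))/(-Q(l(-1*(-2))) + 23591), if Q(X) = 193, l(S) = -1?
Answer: -212918/1111405 ≈ -0.19158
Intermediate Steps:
(-4483 + y(95))/(-Q(l(-1*(-2))) + 23591) = (-4483 + 49/95)/(-1*193 + 23591) = (-4483 + 49*(1/95))/(-193 + 23591) = (-4483 + 49/95)/23398 = -425836/95*1/23398 = -212918/1111405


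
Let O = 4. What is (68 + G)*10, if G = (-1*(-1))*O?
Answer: 720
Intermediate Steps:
G = 4 (G = -1*(-1)*4 = 1*4 = 4)
(68 + G)*10 = (68 + 4)*10 = 72*10 = 720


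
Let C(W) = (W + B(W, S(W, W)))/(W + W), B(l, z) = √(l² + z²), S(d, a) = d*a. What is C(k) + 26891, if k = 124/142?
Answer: 53783/2 + √8885/142 ≈ 26892.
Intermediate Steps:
k = 62/71 (k = 124*(1/142) = 62/71 ≈ 0.87324)
S(d, a) = a*d
C(W) = (W + √(W² + W⁴))/(2*W) (C(W) = (W + √(W² + (W*W)²))/(W + W) = (W + √(W² + (W²)²))/((2*W)) = (W + √(W² + W⁴))*(1/(2*W)) = (W + √(W² + W⁴))/(2*W))
C(k) + 26891 = (62/71 + √((62/71)² + (62/71)⁴))/(2*(62/71)) + 26891 = (½)*(71/62)*(62/71 + √(3844/5041 + 14776336/25411681)) + 26891 = (½)*(71/62)*(62/71 + √(34153940/25411681)) + 26891 = (½)*(71/62)*(62/71 + 62*√8885/5041) + 26891 = (½ + √8885/142) + 26891 = 53783/2 + √8885/142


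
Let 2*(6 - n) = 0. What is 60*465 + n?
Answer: 27906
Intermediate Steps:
n = 6 (n = 6 - 1/2*0 = 6 + 0 = 6)
60*465 + n = 60*465 + 6 = 27900 + 6 = 27906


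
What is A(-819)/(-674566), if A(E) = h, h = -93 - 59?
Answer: 76/337283 ≈ 0.00022533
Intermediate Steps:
h = -152
A(E) = -152
A(-819)/(-674566) = -152/(-674566) = -152*(-1/674566) = 76/337283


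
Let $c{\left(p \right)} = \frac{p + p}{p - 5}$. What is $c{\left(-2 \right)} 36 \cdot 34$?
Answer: $\frac{4896}{7} \approx 699.43$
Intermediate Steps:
$c{\left(p \right)} = \frac{2 p}{-5 + p}$
$c{\left(-2 \right)} 36 \cdot 34 = 2 \left(-2\right) \frac{1}{-5 - 2} \cdot 36 \cdot 34 = 2 \left(-2\right) \frac{1}{-7} \cdot 36 \cdot 34 = 2 \left(-2\right) \left(- \frac{1}{7}\right) 36 \cdot 34 = \frac{4}{7} \cdot 36 \cdot 34 = \frac{144}{7} \cdot 34 = \frac{4896}{7}$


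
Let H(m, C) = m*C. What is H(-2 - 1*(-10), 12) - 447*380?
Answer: -169764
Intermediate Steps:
H(m, C) = C*m
H(-2 - 1*(-10), 12) - 447*380 = 12*(-2 - 1*(-10)) - 447*380 = 12*(-2 + 10) - 169860 = 12*8 - 169860 = 96 - 169860 = -169764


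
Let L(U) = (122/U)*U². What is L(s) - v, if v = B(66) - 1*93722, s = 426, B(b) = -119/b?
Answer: 9615923/66 ≈ 1.4570e+5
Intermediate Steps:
v = -6185771/66 (v = -119/66 - 1*93722 = -119*1/66 - 93722 = -119/66 - 93722 = -6185771/66 ≈ -93724.)
L(U) = 122*U
L(s) - v = 122*426 - 1*(-6185771/66) = 51972 + 6185771/66 = 9615923/66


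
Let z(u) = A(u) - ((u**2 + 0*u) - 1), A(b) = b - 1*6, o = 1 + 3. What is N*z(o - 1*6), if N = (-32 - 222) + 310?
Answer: -616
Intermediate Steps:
o = 4
N = 56 (N = -254 + 310 = 56)
A(b) = -6 + b (A(b) = b - 6 = -6 + b)
z(u) = -5 + u - u**2 (z(u) = (-6 + u) - ((u**2 + 0*u) - 1) = (-6 + u) - ((u**2 + 0) - 1) = (-6 + u) - (u**2 - 1) = (-6 + u) - (-1 + u**2) = (-6 + u) + (1 - u**2) = -5 + u - u**2)
N*z(o - 1*6) = 56*(-5 + (4 - 1*6) - (4 - 1*6)**2) = 56*(-5 + (4 - 6) - (4 - 6)**2) = 56*(-5 - 2 - 1*(-2)**2) = 56*(-5 - 2 - 1*4) = 56*(-5 - 2 - 4) = 56*(-11) = -616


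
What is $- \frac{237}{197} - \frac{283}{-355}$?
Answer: $- \frac{28384}{69935} \approx -0.40586$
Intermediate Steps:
$- \frac{237}{197} - \frac{283}{-355} = \left(-237\right) \frac{1}{197} - - \frac{283}{355} = - \frac{237}{197} + \frac{283}{355} = - \frac{28384}{69935}$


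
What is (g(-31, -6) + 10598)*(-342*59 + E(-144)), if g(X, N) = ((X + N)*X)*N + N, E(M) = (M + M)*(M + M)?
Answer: 232861860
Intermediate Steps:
E(M) = 4*M² (E(M) = (2*M)*(2*M) = 4*M²)
g(X, N) = N + N*X*(N + X) (g(X, N) = ((N + X)*X)*N + N = (X*(N + X))*N + N = N*X*(N + X) + N = N + N*X*(N + X))
(g(-31, -6) + 10598)*(-342*59 + E(-144)) = (-6*(1 + (-31)² - 6*(-31)) + 10598)*(-342*59 + 4*(-144)²) = (-6*(1 + 961 + 186) + 10598)*(-20178 + 4*20736) = (-6*1148 + 10598)*(-20178 + 82944) = (-6888 + 10598)*62766 = 3710*62766 = 232861860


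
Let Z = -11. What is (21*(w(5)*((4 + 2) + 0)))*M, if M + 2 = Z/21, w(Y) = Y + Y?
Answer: -3180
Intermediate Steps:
w(Y) = 2*Y
M = -53/21 (M = -2 - 11/21 = -53/21 ≈ -2.5238)
(21*(w(5)*((4 + 2) + 0)))*M = (21*((2*5)*((4 + 2) + 0)))*(-53/21) = (21*(10*(6 + 0)))*(-53/21) = (21*(10*6))*(-53/21) = (21*60)*(-53/21) = 1260*(-53/21) = -3180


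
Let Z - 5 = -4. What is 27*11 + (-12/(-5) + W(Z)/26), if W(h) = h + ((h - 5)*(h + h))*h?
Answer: 38887/130 ≈ 299.13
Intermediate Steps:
Z = 1 (Z = 5 - 4 = 1)
W(h) = h + 2*h**2*(-5 + h) (W(h) = h + ((-5 + h)*(2*h))*h = h + (2*h*(-5 + h))*h = h + 2*h**2*(-5 + h))
27*11 + (-12/(-5) + W(Z)/26) = 27*11 + (-12/(-5) + (1*(1 - 10*1 + 2*1**2))/26) = 297 + (-12*(-1/5) + (1*(1 - 10 + 2*1))*(1/26)) = 297 + (12/5 + (1*(1 - 10 + 2))*(1/26)) = 297 + (12/5 + (1*(-7))*(1/26)) = 297 + (12/5 - 7*1/26) = 297 + (12/5 - 7/26) = 297 + 277/130 = 38887/130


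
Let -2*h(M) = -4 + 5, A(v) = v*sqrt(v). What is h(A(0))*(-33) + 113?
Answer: 259/2 ≈ 129.50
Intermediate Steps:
A(v) = v**(3/2)
h(M) = -1/2 (h(M) = -(-4 + 5)/2 = -1/2*1 = -1/2)
h(A(0))*(-33) + 113 = -1/2*(-33) + 113 = 33/2 + 113 = 259/2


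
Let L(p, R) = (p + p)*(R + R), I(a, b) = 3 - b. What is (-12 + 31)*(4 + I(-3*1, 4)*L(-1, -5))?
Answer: -304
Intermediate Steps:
L(p, R) = 4*R*p (L(p, R) = (2*p)*(2*R) = 4*R*p)
(-12 + 31)*(4 + I(-3*1, 4)*L(-1, -5)) = (-12 + 31)*(4 + (3 - 1*4)*(4*(-5)*(-1))) = 19*(4 + (3 - 4)*20) = 19*(4 - 1*20) = 19*(4 - 20) = 19*(-16) = -304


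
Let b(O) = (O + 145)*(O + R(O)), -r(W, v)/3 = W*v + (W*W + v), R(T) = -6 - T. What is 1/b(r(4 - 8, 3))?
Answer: -1/744 ≈ -0.0013441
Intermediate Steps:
r(W, v) = -3*v - 3*W² - 3*W*v (r(W, v) = -3*(W*v + (W*W + v)) = -3*(W*v + (W² + v)) = -3*(W*v + (v + W²)) = -3*(v + W² + W*v) = -3*v - 3*W² - 3*W*v)
b(O) = -870 - 6*O (b(O) = (O + 145)*(O + (-6 - O)) = (145 + O)*(-6) = -870 - 6*O)
1/b(r(4 - 8, 3)) = 1/(-870 - 6*(-3*3 - 3*(4 - 8)² - 3*(4 - 8)*3)) = 1/(-870 - 6*(-9 - 3*(-4)² - 3*(-4)*3)) = 1/(-870 - 6*(-9 - 3*16 + 36)) = 1/(-870 - 6*(-9 - 48 + 36)) = 1/(-870 - 6*(-21)) = 1/(-870 + 126) = 1/(-744) = -1/744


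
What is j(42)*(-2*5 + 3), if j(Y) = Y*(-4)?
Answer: 1176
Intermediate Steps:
j(Y) = -4*Y
j(42)*(-2*5 + 3) = (-4*42)*(-2*5 + 3) = -168*(-10 + 3) = -168*(-7) = 1176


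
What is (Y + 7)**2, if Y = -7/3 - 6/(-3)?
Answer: 400/9 ≈ 44.444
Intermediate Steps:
Y = -1/3 (Y = -7*1/3 - 6*(-1/3) = -7/3 + 2 = -1/3 ≈ -0.33333)
(Y + 7)**2 = (-1/3 + 7)**2 = (20/3)**2 = 400/9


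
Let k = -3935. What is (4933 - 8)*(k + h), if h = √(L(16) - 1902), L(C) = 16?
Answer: -19379875 + 4925*I*√1886 ≈ -1.938e+7 + 2.1388e+5*I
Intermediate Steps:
h = I*√1886 (h = √(16 - 1902) = √(-1886) = I*√1886 ≈ 43.428*I)
(4933 - 8)*(k + h) = (4933 - 8)*(-3935 + I*√1886) = 4925*(-3935 + I*√1886) = -19379875 + 4925*I*√1886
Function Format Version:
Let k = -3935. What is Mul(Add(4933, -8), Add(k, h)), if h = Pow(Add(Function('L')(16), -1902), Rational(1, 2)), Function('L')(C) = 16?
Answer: Add(-19379875, Mul(4925, I, Pow(1886, Rational(1, 2)))) ≈ Add(-1.9380e+7, Mul(2.1388e+5, I))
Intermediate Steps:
h = Mul(I, Pow(1886, Rational(1, 2))) (h = Pow(Add(16, -1902), Rational(1, 2)) = Pow(-1886, Rational(1, 2)) = Mul(I, Pow(1886, Rational(1, 2))) ≈ Mul(43.428, I))
Mul(Add(4933, -8), Add(k, h)) = Mul(Add(4933, -8), Add(-3935, Mul(I, Pow(1886, Rational(1, 2))))) = Mul(4925, Add(-3935, Mul(I, Pow(1886, Rational(1, 2))))) = Add(-19379875, Mul(4925, I, Pow(1886, Rational(1, 2))))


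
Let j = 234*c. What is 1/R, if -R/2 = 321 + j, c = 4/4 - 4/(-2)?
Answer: -1/2046 ≈ -0.00048876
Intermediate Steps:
c = 3 (c = 4*(¼) - 4*(-½) = 1 + 2 = 3)
j = 702 (j = 234*3 = 702)
R = -2046 (R = -2*(321 + 702) = -2*1023 = -2046)
1/R = 1/(-2046) = -1/2046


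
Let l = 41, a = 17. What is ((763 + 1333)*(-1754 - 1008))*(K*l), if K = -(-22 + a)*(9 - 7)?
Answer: -2373552320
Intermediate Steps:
K = 10 (K = -(-22 + 17)*(9 - 7) = -(-5)*2 = -1*(-10) = 10)
((763 + 1333)*(-1754 - 1008))*(K*l) = ((763 + 1333)*(-1754 - 1008))*(10*41) = (2096*(-2762))*410 = -5789152*410 = -2373552320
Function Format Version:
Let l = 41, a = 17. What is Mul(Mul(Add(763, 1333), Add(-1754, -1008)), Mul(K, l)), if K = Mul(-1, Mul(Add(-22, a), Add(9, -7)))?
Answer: -2373552320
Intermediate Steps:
K = 10 (K = Mul(-1, Mul(Add(-22, 17), Add(9, -7))) = Mul(-1, Mul(-5, 2)) = Mul(-1, -10) = 10)
Mul(Mul(Add(763, 1333), Add(-1754, -1008)), Mul(K, l)) = Mul(Mul(Add(763, 1333), Add(-1754, -1008)), Mul(10, 41)) = Mul(Mul(2096, -2762), 410) = Mul(-5789152, 410) = -2373552320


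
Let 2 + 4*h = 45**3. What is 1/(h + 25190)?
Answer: 4/191883 ≈ 2.0846e-5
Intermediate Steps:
h = 91123/4 (h = -1/2 + (1/4)*45**3 = -1/2 + (1/4)*91125 = -1/2 + 91125/4 = 91123/4 ≈ 22781.)
1/(h + 25190) = 1/(91123/4 + 25190) = 1/(191883/4) = 4/191883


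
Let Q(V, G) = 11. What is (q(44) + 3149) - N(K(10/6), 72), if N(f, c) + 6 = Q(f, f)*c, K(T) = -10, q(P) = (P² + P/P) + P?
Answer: 4344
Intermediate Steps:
q(P) = 1 + P + P² (q(P) = (P² + 1) + P = (1 + P²) + P = 1 + P + P²)
N(f, c) = -6 + 11*c
(q(44) + 3149) - N(K(10/6), 72) = ((1 + 44 + 44²) + 3149) - (-6 + 11*72) = ((1 + 44 + 1936) + 3149) - (-6 + 792) = (1981 + 3149) - 1*786 = 5130 - 786 = 4344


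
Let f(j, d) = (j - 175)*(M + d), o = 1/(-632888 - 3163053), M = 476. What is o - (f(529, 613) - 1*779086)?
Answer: 1494006458779/3795941 ≈ 3.9358e+5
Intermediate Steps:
o = -1/3795941 (o = 1/(-3795941) = -1/3795941 ≈ -2.6344e-7)
f(j, d) = (-175 + j)*(476 + d) (f(j, d) = (j - 175)*(476 + d) = (-175 + j)*(476 + d))
o - (f(529, 613) - 1*779086) = -1/3795941 - ((-83300 - 175*613 + 476*529 + 613*529) - 1*779086) = -1/3795941 - ((-83300 - 107275 + 251804 + 324277) - 779086) = -1/3795941 - (385506 - 779086) = -1/3795941 - 1*(-393580) = -1/3795941 + 393580 = 1494006458779/3795941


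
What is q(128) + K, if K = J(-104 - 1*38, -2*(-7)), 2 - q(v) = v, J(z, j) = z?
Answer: -268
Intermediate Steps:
q(v) = 2 - v
K = -142 (K = -104 - 1*38 = -104 - 38 = -142)
q(128) + K = (2 - 1*128) - 142 = (2 - 128) - 142 = -126 - 142 = -268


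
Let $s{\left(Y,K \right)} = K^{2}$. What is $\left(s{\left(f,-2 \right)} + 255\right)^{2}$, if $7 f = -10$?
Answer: $67081$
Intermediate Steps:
$f = - \frac{10}{7}$ ($f = \frac{1}{7} \left(-10\right) = - \frac{10}{7} \approx -1.4286$)
$\left(s{\left(f,-2 \right)} + 255\right)^{2} = \left(\left(-2\right)^{2} + 255\right)^{2} = \left(4 + 255\right)^{2} = 259^{2} = 67081$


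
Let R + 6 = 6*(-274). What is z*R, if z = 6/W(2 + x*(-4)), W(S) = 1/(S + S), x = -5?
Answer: -435600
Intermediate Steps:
R = -1650 (R = -6 + 6*(-274) = -6 - 1644 = -1650)
W(S) = 1/(2*S)
z = 264 (z = 6/((1/(2*(2 - 5*(-4))))) = 6/((1/(2*(2 + 20)))) = 6/(((½)/22)) = 6/(((½)*(1/22))) = 6/(1/44) = 6*44 = 264)
z*R = 264*(-1650) = -435600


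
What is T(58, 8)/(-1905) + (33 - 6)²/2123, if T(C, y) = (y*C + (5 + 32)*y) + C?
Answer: -347869/4044315 ≈ -0.086014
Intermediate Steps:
T(C, y) = C + 37*y + C*y (T(C, y) = (C*y + 37*y) + C = (37*y + C*y) + C = C + 37*y + C*y)
T(58, 8)/(-1905) + (33 - 6)²/2123 = (58 + 37*8 + 58*8)/(-1905) + (33 - 6)²/2123 = (58 + 296 + 464)*(-1/1905) + 27²*(1/2123) = 818*(-1/1905) + 729*(1/2123) = -818/1905 + 729/2123 = -347869/4044315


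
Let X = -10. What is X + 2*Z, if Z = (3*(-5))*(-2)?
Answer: 50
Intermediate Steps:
Z = 30 (Z = -15*(-2) = 30)
X + 2*Z = -10 + 2*30 = -10 + 60 = 50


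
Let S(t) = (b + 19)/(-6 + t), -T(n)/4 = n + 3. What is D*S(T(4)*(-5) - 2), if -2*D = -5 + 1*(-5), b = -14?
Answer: 25/132 ≈ 0.18939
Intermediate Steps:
D = 5 (D = -(-5 + 1*(-5))/2 = -(-5 - 5)/2 = -1/2*(-10) = 5)
T(n) = -12 - 4*n (T(n) = -4*(n + 3) = -4*(3 + n) = -12 - 4*n)
S(t) = 5/(-6 + t) (S(t) = (-14 + 19)/(-6 + t) = 5/(-6 + t))
D*S(T(4)*(-5) - 2) = 5*(5/(-6 + ((-12 - 4*4)*(-5) - 2))) = 5*(5/(-6 + ((-12 - 16)*(-5) - 2))) = 5*(5/(-6 + (-28*(-5) - 2))) = 5*(5/(-6 + (140 - 2))) = 5*(5/(-6 + 138)) = 5*(5/132) = 25/132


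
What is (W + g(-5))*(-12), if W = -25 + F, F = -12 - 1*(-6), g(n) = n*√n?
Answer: 372 + 60*I*√5 ≈ 372.0 + 134.16*I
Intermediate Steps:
g(n) = n^(3/2)
F = -6 (F = -12 + 6 = -6)
W = -31 (W = -25 - 6 = -31)
(W + g(-5))*(-12) = (-31 + (-5)^(3/2))*(-12) = (-31 - 5*I*√5)*(-12) = 372 + 60*I*√5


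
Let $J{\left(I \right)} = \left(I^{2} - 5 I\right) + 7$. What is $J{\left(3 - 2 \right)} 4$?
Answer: $12$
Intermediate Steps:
$J{\left(I \right)} = 7 + I^{2} - 5 I$
$J{\left(3 - 2 \right)} 4 = \left(7 + \left(3 - 2\right)^{2} - 5 \left(3 - 2\right)\right) 4 = \left(7 + 1^{2} - 5\right) 4 = \left(7 + 1 - 5\right) 4 = 3 \cdot 4 = 12$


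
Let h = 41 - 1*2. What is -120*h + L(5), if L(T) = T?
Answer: -4675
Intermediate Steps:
h = 39 (h = 41 - 2 = 39)
-120*h + L(5) = -120*39 + 5 = -4680 + 5 = -4675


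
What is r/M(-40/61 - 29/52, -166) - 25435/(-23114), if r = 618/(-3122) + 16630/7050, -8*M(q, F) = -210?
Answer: 451280088509/381556088550 ≈ 1.1827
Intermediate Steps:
M(q, F) = 105/4 (M(q, F) = -⅛*(-210) = 105/4)
r = 2378098/1100505 (r = 618*(-1/3122) + 16630*(1/7050) = -309/1561 + 1663/705 = 2378098/1100505 ≈ 2.1609)
r/M(-40/61 - 29/52, -166) - 25435/(-23114) = 2378098/(1100505*(105/4)) - 25435/(-23114) = (2378098/1100505)*(4/105) - 25435*(-1/23114) = 9512392/115553025 + 25435/23114 = 451280088509/381556088550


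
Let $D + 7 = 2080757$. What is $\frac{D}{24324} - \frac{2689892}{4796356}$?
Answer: $\frac{1239323601749}{14583320418} \approx 84.982$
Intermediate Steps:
$D = 2080750$ ($D = -7 + 2080757 = 2080750$)
$\frac{D}{24324} - \frac{2689892}{4796356} = \frac{2080750}{24324} - \frac{2689892}{4796356} = 2080750 \cdot \frac{1}{24324} - \frac{672473}{1199089} = \frac{1040375}{12162} - \frac{672473}{1199089} = \frac{1239323601749}{14583320418}$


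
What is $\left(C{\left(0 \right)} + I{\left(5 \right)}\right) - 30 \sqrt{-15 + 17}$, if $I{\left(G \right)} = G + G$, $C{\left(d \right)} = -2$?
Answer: $8 - 30 \sqrt{2} \approx -34.426$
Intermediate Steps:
$I{\left(G \right)} = 2 G$
$\left(C{\left(0 \right)} + I{\left(5 \right)}\right) - 30 \sqrt{-15 + 17} = \left(-2 + 2 \cdot 5\right) - 30 \sqrt{-15 + 17} = \left(-2 + 10\right) - 30 \sqrt{2} = 8 - 30 \sqrt{2}$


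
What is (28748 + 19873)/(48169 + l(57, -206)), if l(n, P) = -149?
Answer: 48621/48020 ≈ 1.0125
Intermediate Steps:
(28748 + 19873)/(48169 + l(57, -206)) = (28748 + 19873)/(48169 - 149) = 48621/48020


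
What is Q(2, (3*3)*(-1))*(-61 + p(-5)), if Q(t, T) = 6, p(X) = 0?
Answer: -366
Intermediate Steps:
Q(2, (3*3)*(-1))*(-61 + p(-5)) = 6*(-61 + 0) = 6*(-61) = -366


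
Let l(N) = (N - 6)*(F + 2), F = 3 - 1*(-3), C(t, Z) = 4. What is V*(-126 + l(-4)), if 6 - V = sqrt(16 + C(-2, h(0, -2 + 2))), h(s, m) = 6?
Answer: -1236 + 412*sqrt(5) ≈ -314.74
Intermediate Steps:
F = 6 (F = 3 + 3 = 6)
l(N) = -48 + 8*N (l(N) = (N - 6)*(6 + 2) = (-6 + N)*8 = -48 + 8*N)
V = 6 - 2*sqrt(5) (V = 6 - sqrt(16 + 4) = 6 - sqrt(20) = 6 - 2*sqrt(5) ≈ 1.5279)
V*(-126 + l(-4)) = (6 - 2*sqrt(5))*(-126 + (-48 + 8*(-4))) = (6 - 2*sqrt(5))*(-126 + (-48 - 32)) = (6 - 2*sqrt(5))*(-126 - 80) = (6 - 2*sqrt(5))*(-206) = -1236 + 412*sqrt(5)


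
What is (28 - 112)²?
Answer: 7056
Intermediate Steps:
(28 - 112)² = (-84)² = 7056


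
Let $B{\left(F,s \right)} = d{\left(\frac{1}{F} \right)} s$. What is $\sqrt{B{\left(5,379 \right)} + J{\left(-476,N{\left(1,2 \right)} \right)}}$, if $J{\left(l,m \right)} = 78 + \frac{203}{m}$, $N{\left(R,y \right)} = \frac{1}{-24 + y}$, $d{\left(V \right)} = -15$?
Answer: $i \sqrt{10073} \approx 100.36 i$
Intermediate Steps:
$B{\left(F,s \right)} = - 15 s$
$\sqrt{B{\left(5,379 \right)} + J{\left(-476,N{\left(1,2 \right)} \right)}} = \sqrt{\left(-15\right) 379 + \left(78 + \frac{203}{\frac{1}{-24 + 2}}\right)} = \sqrt{-5685 + \left(78 + \frac{203}{\frac{1}{-22}}\right)} = \sqrt{-5685 + \left(78 + \frac{203}{- \frac{1}{22}}\right)} = \sqrt{-5685 + \left(78 + 203 \left(-22\right)\right)} = \sqrt{-5685 + \left(78 - 4466\right)} = \sqrt{-5685 - 4388} = \sqrt{-10073} = i \sqrt{10073}$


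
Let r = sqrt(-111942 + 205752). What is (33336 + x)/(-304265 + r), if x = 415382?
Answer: -27305836454/18515419283 - 448718*sqrt(93810)/92577096415 ≈ -1.4762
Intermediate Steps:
r = sqrt(93810) ≈ 306.28
(33336 + x)/(-304265 + r) = (33336 + 415382)/(-304265 + sqrt(93810)) = 448718/(-304265 + sqrt(93810))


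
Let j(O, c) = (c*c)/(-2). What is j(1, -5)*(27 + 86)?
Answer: -2825/2 ≈ -1412.5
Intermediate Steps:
j(O, c) = -c**2/2 (j(O, c) = c**2*(-1/2) = -c**2/2)
j(1, -5)*(27 + 86) = (-1/2*(-5)**2)*(27 + 86) = -1/2*25*113 = -25/2*113 = -2825/2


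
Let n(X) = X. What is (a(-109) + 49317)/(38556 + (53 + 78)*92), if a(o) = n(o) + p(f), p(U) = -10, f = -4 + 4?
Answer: 24599/25304 ≈ 0.97214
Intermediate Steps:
f = 0
a(o) = -10 + o (a(o) = o - 10 = -10 + o)
(a(-109) + 49317)/(38556 + (53 + 78)*92) = ((-10 - 109) + 49317)/(38556 + (53 + 78)*92) = (-119 + 49317)/(38556 + 131*92) = 49198/(38556 + 12052) = 49198/50608 = 49198*(1/50608) = 24599/25304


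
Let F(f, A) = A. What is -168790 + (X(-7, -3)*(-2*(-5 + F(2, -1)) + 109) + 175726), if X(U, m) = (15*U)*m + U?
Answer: 44204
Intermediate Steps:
X(U, m) = U + 15*U*m (X(U, m) = 15*U*m + U = U + 15*U*m)
-168790 + (X(-7, -3)*(-2*(-5 + F(2, -1)) + 109) + 175726) = -168790 + ((-7*(1 + 15*(-3)))*(-2*(-5 - 1) + 109) + 175726) = -168790 + ((-7*(1 - 45))*(-2*(-6) + 109) + 175726) = -168790 + ((-7*(-44))*(12 + 109) + 175726) = -168790 + (308*121 + 175726) = -168790 + (37268 + 175726) = -168790 + 212994 = 44204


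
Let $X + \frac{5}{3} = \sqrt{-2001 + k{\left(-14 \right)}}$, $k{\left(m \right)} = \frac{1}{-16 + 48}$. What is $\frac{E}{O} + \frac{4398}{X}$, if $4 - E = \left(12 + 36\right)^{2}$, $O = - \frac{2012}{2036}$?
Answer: $\frac{4 \left(- 1566164 i + 878025 \sqrt{128062}\right)}{503 \left(3 \sqrt{128062} + 40 i\right)} \approx 2323.8 - 98.182 i$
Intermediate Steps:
$k{\left(m \right)} = \frac{1}{32}$
$X = - \frac{5}{3} + \frac{i \sqrt{128062}}{8}$ ($X = - \frac{5}{3} + \sqrt{-2001 + \frac{1}{32}} = - \frac{5}{3} + \sqrt{- \frac{64031}{32}} = - \frac{5}{3} + \frac{i \sqrt{128062}}{8} \approx -1.6667 + 44.732 i$)
$O = - \frac{503}{509}$ ($O = \left(-2012\right) \frac{1}{2036} = - \frac{503}{509} \approx -0.98821$)
$E = -2300$ ($E = 4 - \left(12 + 36\right)^{2} = 4 - 48^{2} = 4 - 2304 = -2300$)
$\frac{E}{O} + \frac{4398}{X} = - \frac{2300}{- \frac{503}{509}} + \frac{4398}{- \frac{5}{3} + \frac{i \sqrt{128062}}{8}} = \left(-2300\right) \left(- \frac{509}{503}\right) + \frac{4398}{- \frac{5}{3} + \frac{i \sqrt{128062}}{8}} = \frac{1170700}{503} + \frac{4398}{- \frac{5}{3} + \frac{i \sqrt{128062}}{8}}$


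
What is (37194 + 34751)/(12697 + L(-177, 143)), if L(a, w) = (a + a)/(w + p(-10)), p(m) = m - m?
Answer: 10288135/1815317 ≈ 5.6674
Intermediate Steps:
p(m) = 0
L(a, w) = 2*a/w (L(a, w) = (a + a)/(w + 0) = (2*a)/w = 2*a/w)
(37194 + 34751)/(12697 + L(-177, 143)) = (37194 + 34751)/(12697 + 2*(-177)/143) = 71945/(12697 + 2*(-177)*(1/143)) = 71945/(12697 - 354/143) = 71945/(1815317/143) = 71945*(143/1815317) = 10288135/1815317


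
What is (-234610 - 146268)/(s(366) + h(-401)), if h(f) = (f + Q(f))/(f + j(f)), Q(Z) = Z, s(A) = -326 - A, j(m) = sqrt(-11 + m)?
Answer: 10592007125783/19188662017 + 152732078*I*sqrt(103)/19188662017 ≈ 551.99 + 0.08078*I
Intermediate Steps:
h(f) = 2*f/(f + sqrt(-11 + f)) (h(f) = (f + f)/(f + sqrt(-11 + f)) = (2*f)/(f + sqrt(-11 + f)) = 2*f/(f + sqrt(-11 + f)))
(-234610 - 146268)/(s(366) + h(-401)) = (-234610 - 146268)/((-326 - 1*366) + 2*(-401)/(-401 + sqrt(-11 - 401))) = -380878/((-326 - 366) + 2*(-401)/(-401 + sqrt(-412))) = -380878/(-692 + 2*(-401)/(-401 + 2*I*sqrt(103))) = -380878/(-692 - 802/(-401 + 2*I*sqrt(103)))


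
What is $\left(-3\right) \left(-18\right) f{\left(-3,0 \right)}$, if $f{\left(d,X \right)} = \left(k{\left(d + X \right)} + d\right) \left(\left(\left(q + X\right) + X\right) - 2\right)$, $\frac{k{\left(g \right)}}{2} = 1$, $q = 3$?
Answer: $-54$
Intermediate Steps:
$k{\left(g \right)} = 2$ ($k{\left(g \right)} = 2 \cdot 1 = 2$)
$f{\left(d,X \right)} = \left(1 + 2 X\right) \left(2 + d\right)$ ($f{\left(d,X \right)} = \left(2 + d\right) \left(\left(\left(3 + X\right) + X\right) - 2\right) = \left(2 + d\right) \left(\left(3 + 2 X\right) - 2\right) = \left(2 + d\right) \left(1 + 2 X\right) = \left(1 + 2 X\right) \left(2 + d\right)$)
$\left(-3\right) \left(-18\right) f{\left(-3,0 \right)} = \left(-3\right) \left(-18\right) \left(2 - 3 + 4 \cdot 0 + 2 \cdot 0 \left(-3\right)\right) = 54 \left(2 - 3 + 0 + 0\right) = 54 \left(-1\right) = -54$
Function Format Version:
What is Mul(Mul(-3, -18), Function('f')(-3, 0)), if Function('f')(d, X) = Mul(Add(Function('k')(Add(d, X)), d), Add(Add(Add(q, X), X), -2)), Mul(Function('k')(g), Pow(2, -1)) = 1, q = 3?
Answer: -54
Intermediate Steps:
Function('k')(g) = 2 (Function('k')(g) = Mul(2, 1) = 2)
Function('f')(d, X) = Mul(Add(1, Mul(2, X)), Add(2, d)) (Function('f')(d, X) = Mul(Add(2, d), Add(Add(Add(3, X), X), -2)) = Mul(Add(2, d), Add(Add(3, Mul(2, X)), -2)) = Mul(Add(2, d), Add(1, Mul(2, X))) = Mul(Add(1, Mul(2, X)), Add(2, d)))
Mul(Mul(-3, -18), Function('f')(-3, 0)) = Mul(Mul(-3, -18), Add(2, -3, Mul(4, 0), Mul(2, 0, -3))) = Mul(54, Add(2, -3, 0, 0)) = Mul(54, -1) = -54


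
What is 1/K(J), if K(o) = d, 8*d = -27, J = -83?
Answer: -8/27 ≈ -0.29630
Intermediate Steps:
d = -27/8 (d = (1/8)*(-27) = -27/8 ≈ -3.3750)
K(o) = -27/8
1/K(J) = 1/(-27/8) = -8/27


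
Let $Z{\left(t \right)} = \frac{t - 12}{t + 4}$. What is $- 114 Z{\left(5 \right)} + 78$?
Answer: $\frac{500}{3} \approx 166.67$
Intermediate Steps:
$Z{\left(t \right)} = \frac{-12 + t}{4 + t}$
$- 114 Z{\left(5 \right)} + 78 = - 114 \frac{-12 + 5}{4 + 5} + 78 = - 114 \cdot \frac{1}{9} \left(-7\right) + 78 = \left(-114\right) \left(- \frac{7}{9}\right) + 78 = \frac{266}{3} + 78 = \frac{500}{3}$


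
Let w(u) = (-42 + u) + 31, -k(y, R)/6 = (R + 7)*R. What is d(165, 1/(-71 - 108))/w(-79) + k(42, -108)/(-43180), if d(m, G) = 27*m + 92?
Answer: -9522457/194310 ≈ -49.007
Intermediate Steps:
k(y, R) = -6*R*(7 + R) (k(y, R) = -6*(R + 7)*R = -6*(7 + R)*R = -6*R*(7 + R))
d(m, G) = 92 + 27*m
w(u) = -11 + u
d(165, 1/(-71 - 108))/w(-79) + k(42, -108)/(-43180) = (92 + 27*165)/(-11 - 79) - 6*(-108)*(7 - 108)/(-43180) = (92 + 4455)/(-90) - 6*(-108)*(-101)*(-1/43180) = 4547*(-1/90) - 65448*(-1/43180) = -4547/90 + 16362/10795 = -9522457/194310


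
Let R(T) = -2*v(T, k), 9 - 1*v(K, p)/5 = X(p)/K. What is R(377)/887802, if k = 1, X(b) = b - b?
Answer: -15/147967 ≈ -0.00010137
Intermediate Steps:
X(b) = 0
v(K, p) = 45 (v(K, p) = 45 - 0/K = 45 - 5*0 = 45 + 0 = 45)
R(T) = -90 (R(T) = -2*45 = -90)
R(377)/887802 = -90/887802 = -90*1/887802 = -15/147967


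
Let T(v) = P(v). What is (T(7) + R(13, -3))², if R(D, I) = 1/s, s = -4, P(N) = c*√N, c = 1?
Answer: 113/16 - √7/2 ≈ 5.7396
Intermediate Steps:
P(N) = √N (P(N) = 1*√N = √N)
T(v) = √v
R(D, I) = -¼ (R(D, I) = 1/(-4) = -¼)
(T(7) + R(13, -3))² = (√7 - ¼)² = (-¼ + √7)²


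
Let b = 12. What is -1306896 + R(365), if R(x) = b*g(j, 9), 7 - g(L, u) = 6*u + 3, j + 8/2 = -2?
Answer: -1307496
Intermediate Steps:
j = -6 (j = -4 - 2 = -6)
g(L, u) = 4 - 6*u (g(L, u) = 7 - (6*u + 3) = 7 - (3 + 6*u) = 7 + (-3 - 6*u) = 4 - 6*u)
R(x) = -600 (R(x) = 12*(4 - 6*9) = 12*(4 - 54) = 12*(-50) = -600)
-1306896 + R(365) = -1306896 - 600 = -1307496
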